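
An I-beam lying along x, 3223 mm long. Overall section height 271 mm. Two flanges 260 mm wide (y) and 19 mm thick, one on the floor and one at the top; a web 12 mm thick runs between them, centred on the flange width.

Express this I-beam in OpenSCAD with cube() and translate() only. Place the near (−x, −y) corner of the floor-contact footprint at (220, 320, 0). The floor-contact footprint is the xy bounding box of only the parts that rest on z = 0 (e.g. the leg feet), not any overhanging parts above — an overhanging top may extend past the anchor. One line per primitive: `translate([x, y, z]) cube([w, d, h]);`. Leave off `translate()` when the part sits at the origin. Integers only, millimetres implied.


translate([220, 320, 0]) cube([3223, 260, 19]);
translate([220, 444, 19]) cube([3223, 12, 233]);
translate([220, 320, 252]) cube([3223, 260, 19]);


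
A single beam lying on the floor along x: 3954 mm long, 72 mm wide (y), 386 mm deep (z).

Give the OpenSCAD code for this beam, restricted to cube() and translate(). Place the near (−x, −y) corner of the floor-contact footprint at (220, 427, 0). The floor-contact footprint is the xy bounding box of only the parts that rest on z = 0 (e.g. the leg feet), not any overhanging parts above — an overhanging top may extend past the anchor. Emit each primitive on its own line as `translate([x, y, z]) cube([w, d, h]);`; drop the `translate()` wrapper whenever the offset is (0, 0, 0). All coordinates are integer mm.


translate([220, 427, 0]) cube([3954, 72, 386]);


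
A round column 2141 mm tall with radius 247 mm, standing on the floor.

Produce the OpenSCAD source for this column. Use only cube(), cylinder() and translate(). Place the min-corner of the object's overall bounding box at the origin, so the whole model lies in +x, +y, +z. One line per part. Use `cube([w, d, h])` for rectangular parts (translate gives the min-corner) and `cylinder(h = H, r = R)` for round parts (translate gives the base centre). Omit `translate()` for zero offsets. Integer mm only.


translate([247, 247, 0]) cylinder(h = 2141, r = 247);


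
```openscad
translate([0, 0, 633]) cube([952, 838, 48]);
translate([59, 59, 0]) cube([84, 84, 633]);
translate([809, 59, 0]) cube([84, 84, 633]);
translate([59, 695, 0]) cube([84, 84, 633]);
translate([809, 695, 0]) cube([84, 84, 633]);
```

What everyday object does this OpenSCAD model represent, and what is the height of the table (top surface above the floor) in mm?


A table. The table height is 681 mm.

A 952×838×48 slab sits at z = 633 on four 84 mm square posts — a table. The top surface is at 633 + 48 = 681 mm.


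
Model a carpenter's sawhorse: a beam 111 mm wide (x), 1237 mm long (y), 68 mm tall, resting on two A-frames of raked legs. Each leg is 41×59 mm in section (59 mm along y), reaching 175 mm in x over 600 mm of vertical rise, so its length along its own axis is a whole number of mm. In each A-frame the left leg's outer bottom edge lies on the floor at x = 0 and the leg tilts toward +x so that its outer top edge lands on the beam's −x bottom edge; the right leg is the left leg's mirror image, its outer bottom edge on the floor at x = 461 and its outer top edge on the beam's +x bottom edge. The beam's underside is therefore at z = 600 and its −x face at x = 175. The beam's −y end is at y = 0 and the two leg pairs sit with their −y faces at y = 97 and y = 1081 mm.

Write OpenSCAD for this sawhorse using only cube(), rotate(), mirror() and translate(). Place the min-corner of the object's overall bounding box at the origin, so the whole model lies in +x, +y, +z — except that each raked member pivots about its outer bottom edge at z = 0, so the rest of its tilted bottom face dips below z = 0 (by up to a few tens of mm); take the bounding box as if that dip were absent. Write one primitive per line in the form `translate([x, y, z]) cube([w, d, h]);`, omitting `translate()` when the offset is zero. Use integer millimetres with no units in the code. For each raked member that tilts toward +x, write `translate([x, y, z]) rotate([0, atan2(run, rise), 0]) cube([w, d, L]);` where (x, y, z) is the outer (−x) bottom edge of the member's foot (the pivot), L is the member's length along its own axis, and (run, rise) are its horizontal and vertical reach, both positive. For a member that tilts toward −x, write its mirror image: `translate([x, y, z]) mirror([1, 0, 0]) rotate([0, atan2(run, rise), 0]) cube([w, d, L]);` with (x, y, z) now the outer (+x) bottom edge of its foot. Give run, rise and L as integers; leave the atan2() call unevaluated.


translate([175, 0, 600]) cube([111, 1237, 68]);
translate([0, 97, 0]) rotate([0, atan2(175, 600), 0]) cube([41, 59, 625]);
translate([461, 97, 0]) mirror([1, 0, 0]) rotate([0, atan2(175, 600), 0]) cube([41, 59, 625]);
translate([0, 1081, 0]) rotate([0, atan2(175, 600), 0]) cube([41, 59, 625]);
translate([461, 1081, 0]) mirror([1, 0, 0]) rotate([0, atan2(175, 600), 0]) cube([41, 59, 625]);


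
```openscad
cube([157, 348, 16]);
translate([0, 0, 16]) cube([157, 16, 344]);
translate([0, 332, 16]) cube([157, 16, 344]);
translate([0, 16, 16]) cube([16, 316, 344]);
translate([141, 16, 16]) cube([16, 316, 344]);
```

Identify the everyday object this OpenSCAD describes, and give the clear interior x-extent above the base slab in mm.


An open box. The internal width is 125 mm.

A 157×348 base slab with four walls standing on it — an open box. The base is 157 mm wide and the walls are 16 mm thick, so the internal width is 157 − 2 × 16 = 125 mm.


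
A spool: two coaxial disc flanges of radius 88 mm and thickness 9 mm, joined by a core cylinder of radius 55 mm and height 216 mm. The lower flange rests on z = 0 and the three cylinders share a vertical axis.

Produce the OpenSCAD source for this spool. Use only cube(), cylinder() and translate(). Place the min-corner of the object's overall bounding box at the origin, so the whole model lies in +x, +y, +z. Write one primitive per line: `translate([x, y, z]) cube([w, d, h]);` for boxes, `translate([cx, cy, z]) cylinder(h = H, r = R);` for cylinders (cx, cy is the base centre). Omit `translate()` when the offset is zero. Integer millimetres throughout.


translate([88, 88, 0]) cylinder(h = 9, r = 88);
translate([88, 88, 9]) cylinder(h = 216, r = 55);
translate([88, 88, 225]) cylinder(h = 9, r = 88);


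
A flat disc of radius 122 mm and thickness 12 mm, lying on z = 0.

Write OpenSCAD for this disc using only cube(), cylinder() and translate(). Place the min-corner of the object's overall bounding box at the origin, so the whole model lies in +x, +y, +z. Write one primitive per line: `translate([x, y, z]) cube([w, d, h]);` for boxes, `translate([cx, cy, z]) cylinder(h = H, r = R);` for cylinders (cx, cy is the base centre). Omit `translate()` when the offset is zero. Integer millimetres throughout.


translate([122, 122, 0]) cylinder(h = 12, r = 122);


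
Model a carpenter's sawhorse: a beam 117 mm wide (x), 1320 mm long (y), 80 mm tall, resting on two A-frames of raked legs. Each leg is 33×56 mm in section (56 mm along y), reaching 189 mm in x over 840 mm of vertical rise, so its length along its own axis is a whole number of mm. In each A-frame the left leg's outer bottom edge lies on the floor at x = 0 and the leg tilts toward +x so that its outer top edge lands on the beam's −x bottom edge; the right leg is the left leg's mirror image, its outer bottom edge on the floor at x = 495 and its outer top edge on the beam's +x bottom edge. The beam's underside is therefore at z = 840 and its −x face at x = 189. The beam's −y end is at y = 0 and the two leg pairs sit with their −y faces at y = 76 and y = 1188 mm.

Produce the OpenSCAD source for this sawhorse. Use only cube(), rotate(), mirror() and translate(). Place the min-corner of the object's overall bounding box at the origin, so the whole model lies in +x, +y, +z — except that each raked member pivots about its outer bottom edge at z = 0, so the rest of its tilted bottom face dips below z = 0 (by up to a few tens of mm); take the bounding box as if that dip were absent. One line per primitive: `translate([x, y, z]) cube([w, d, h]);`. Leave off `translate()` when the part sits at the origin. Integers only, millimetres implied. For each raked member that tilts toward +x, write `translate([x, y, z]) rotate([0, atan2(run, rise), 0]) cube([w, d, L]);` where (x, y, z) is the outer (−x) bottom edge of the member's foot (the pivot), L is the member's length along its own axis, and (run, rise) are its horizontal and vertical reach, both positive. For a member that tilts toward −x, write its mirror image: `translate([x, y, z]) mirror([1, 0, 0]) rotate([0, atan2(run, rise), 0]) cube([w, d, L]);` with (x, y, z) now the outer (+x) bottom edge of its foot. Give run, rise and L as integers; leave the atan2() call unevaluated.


translate([189, 0, 840]) cube([117, 1320, 80]);
translate([0, 76, 0]) rotate([0, atan2(189, 840), 0]) cube([33, 56, 861]);
translate([495, 76, 0]) mirror([1, 0, 0]) rotate([0, atan2(189, 840), 0]) cube([33, 56, 861]);
translate([0, 1188, 0]) rotate([0, atan2(189, 840), 0]) cube([33, 56, 861]);
translate([495, 1188, 0]) mirror([1, 0, 0]) rotate([0, atan2(189, 840), 0]) cube([33, 56, 861]);


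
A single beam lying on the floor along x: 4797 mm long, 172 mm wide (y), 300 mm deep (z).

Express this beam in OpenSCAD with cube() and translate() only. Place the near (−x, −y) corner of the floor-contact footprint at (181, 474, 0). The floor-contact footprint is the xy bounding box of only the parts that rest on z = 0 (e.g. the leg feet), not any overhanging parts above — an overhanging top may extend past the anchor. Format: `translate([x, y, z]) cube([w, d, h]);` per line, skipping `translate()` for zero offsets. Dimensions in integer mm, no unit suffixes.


translate([181, 474, 0]) cube([4797, 172, 300]);


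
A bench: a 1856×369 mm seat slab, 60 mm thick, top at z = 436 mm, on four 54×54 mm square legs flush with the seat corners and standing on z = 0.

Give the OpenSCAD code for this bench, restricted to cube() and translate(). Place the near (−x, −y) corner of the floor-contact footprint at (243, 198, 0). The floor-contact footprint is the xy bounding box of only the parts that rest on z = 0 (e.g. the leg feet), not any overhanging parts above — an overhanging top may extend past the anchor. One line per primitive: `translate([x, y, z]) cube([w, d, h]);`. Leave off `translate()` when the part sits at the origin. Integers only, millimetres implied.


translate([243, 198, 376]) cube([1856, 369, 60]);
translate([243, 198, 0]) cube([54, 54, 376]);
translate([243, 513, 0]) cube([54, 54, 376]);
translate([2045, 198, 0]) cube([54, 54, 376]);
translate([2045, 513, 0]) cube([54, 54, 376]);


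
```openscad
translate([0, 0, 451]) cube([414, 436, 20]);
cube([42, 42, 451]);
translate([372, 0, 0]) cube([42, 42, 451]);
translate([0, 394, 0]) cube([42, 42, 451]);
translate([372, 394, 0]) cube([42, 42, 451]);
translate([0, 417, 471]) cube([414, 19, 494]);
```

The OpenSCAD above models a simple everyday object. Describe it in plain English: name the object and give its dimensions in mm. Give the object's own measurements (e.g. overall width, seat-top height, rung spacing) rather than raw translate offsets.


A chair. The seat is a 414×436×20 mm slab with its top at z = 471 mm, on four 42×42 mm corner legs (flush with the seat edges, standing on z = 0). A flat backrest 19 mm thick, 494 mm tall, spans the full seat width and rises from the seat top along its +y edge, rear face flush with the rear of the seat.


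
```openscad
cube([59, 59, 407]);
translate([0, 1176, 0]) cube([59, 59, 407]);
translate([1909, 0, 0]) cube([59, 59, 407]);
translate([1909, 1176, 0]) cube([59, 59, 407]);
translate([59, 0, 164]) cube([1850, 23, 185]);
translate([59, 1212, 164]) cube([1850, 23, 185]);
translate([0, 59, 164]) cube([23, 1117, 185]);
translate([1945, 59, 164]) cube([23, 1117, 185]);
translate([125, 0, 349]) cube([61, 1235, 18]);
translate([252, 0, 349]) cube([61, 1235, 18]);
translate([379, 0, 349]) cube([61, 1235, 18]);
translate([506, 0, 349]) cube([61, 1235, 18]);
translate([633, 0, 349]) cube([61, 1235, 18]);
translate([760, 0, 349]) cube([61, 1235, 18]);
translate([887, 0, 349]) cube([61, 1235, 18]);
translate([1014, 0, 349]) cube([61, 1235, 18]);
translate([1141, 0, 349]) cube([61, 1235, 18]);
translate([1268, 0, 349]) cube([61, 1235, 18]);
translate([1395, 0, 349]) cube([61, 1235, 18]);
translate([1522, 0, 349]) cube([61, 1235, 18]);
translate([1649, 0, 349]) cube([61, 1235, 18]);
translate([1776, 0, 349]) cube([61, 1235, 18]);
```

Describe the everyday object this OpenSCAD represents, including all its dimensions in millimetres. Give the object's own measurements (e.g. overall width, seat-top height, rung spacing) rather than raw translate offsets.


A bed frame 1968 mm long (x) by 1235 mm wide (y). Four 59×59 mm corner posts, 407 mm tall, at the corners of the footprint. Four rails of 23 mm thickness and 185 mm height run between adjacent posts with their undersides at z = 164 mm, their outer faces flush with the outside of the frame (the two x-running rails run between the posts' inner faces; the two y-running rails run between the posts' inner faces). 14 slats, each 61 mm wide (x) and 18 mm thick, lie across the top of the two x-running rails, running the full 1235 mm width of the frame in y; along x they sit between the end posts with a 66 mm gap after the −x posts and between neighbouring slats, leaving 72 mm before the +x posts.


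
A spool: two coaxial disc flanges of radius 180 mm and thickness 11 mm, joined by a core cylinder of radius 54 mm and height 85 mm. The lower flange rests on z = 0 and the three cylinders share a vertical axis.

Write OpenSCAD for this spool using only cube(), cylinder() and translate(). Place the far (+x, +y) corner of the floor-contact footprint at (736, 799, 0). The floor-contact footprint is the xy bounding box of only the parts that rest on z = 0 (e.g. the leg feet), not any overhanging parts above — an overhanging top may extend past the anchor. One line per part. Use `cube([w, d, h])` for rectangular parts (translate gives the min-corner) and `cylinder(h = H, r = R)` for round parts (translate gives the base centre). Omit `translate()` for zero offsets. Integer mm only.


translate([556, 619, 0]) cylinder(h = 11, r = 180);
translate([556, 619, 11]) cylinder(h = 85, r = 54);
translate([556, 619, 96]) cylinder(h = 11, r = 180);


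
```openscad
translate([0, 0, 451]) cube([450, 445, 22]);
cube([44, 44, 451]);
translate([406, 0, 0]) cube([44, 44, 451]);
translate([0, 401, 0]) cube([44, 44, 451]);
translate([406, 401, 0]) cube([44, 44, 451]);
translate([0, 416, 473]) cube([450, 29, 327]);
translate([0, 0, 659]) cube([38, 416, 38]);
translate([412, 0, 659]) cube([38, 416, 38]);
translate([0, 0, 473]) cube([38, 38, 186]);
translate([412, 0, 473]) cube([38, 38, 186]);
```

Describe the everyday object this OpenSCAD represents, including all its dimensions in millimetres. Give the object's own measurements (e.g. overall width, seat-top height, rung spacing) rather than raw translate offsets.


A chair. The seat is a 450×445×22 mm slab with its top at z = 473 mm, on four 44×44 mm corner legs (flush with the seat edges, standing on z = 0). A flat backrest 29 mm thick, 327 mm tall, spans the full seat width and rises from the seat top along its +y edge, rear face flush with the rear of the seat. Two armrests of 38×38 mm section run along each side from the seat's front edge to the front of the backrest, top faces 224 mm above the seat top and outer faces flush with the seat's x-edges; a 38×38 mm post under the front of each armrest stands on the seat at the front corner.


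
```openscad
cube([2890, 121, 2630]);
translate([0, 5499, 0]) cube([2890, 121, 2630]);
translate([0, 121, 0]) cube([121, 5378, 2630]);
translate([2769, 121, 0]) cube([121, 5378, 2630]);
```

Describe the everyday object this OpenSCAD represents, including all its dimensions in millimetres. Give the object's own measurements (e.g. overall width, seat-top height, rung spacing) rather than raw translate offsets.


The wall frame of a small rectangular building: four walls, each 2630 mm tall and 121 mm thick, enclosing a footprint 2890 mm (x) by 5620 mm (y) outside-to-outside, with no floor or roof. The front and back walls (the −y and +y sides) span the full width; the two side walls fit between them.


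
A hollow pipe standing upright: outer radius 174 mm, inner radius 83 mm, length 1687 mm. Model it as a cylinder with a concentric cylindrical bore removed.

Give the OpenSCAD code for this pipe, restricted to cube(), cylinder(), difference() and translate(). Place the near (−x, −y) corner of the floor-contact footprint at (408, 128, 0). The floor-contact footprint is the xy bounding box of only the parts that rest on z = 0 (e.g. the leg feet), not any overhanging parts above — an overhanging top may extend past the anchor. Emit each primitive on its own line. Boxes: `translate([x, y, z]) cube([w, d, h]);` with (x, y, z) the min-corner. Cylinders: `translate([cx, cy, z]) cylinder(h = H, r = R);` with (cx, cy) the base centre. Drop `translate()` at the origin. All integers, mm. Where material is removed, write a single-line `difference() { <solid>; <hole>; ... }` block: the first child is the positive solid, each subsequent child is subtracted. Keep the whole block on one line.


difference() { translate([582, 302, 0]) cylinder(h = 1687, r = 174); translate([582, 302, 0]) cylinder(h = 1687, r = 83); }


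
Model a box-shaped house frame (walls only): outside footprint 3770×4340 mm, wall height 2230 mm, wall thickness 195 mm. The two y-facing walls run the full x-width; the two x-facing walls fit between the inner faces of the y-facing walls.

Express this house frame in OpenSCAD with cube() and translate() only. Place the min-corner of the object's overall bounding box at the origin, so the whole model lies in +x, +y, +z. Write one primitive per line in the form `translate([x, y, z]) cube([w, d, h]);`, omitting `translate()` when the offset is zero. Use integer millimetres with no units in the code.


cube([3770, 195, 2230]);
translate([0, 4145, 0]) cube([3770, 195, 2230]);
translate([0, 195, 0]) cube([195, 3950, 2230]);
translate([3575, 195, 0]) cube([195, 3950, 2230]);


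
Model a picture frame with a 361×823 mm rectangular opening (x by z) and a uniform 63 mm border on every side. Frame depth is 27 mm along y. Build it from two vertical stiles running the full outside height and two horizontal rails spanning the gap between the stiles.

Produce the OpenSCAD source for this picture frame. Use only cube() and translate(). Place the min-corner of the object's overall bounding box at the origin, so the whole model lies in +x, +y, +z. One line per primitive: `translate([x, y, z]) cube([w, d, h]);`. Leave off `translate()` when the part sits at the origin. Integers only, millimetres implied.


cube([63, 27, 949]);
translate([424, 0, 0]) cube([63, 27, 949]);
translate([63, 0, 0]) cube([361, 27, 63]);
translate([63, 0, 886]) cube([361, 27, 63]);


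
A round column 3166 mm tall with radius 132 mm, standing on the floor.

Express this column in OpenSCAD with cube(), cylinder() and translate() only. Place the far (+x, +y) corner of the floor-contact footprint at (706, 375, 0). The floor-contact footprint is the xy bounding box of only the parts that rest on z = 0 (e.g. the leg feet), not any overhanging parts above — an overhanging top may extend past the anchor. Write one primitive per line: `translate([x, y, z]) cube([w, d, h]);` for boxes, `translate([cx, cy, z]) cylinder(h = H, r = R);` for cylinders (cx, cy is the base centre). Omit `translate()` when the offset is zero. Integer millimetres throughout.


translate([574, 243, 0]) cylinder(h = 3166, r = 132);


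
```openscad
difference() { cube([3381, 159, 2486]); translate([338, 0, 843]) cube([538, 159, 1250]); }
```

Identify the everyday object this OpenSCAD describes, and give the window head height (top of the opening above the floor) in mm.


A wall with a window opening. The window head height is 2093 mm.

A wall with a rectangular opening subtracted — a window. Sill at z = 843, opening 1250 mm tall, so the head is at 843 + 1250 = 2093 mm.


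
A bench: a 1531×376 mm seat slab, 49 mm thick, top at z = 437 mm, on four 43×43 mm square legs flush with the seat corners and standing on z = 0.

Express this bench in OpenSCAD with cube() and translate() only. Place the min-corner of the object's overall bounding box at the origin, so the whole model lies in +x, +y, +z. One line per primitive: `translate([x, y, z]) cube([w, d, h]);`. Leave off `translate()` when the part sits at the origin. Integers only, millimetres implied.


translate([0, 0, 388]) cube([1531, 376, 49]);
cube([43, 43, 388]);
translate([0, 333, 0]) cube([43, 43, 388]);
translate([1488, 0, 0]) cube([43, 43, 388]);
translate([1488, 333, 0]) cube([43, 43, 388]);


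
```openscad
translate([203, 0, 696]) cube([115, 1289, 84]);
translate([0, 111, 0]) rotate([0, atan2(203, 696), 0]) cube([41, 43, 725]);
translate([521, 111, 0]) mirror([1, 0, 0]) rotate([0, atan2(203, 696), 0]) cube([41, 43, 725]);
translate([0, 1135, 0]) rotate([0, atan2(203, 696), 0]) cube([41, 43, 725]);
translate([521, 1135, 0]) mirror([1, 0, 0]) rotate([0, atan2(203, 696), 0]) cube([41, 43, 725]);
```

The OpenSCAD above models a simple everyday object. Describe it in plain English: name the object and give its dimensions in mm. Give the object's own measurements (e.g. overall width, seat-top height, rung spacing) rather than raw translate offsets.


A sawhorse. A 115×1289×84 mm beam (x, y, z) sits on two A-frame leg pairs. Each pair is two raked legs of 41×43 mm section (43 mm along y) splaying symmetrically in x. Each leg rises 696 mm vertically over 203 mm of horizontal reach and is 725 mm long along its own axis. Every leg's outer bottom edge rests on the floor and its outer top edge meets a bottom edge of the beam — the left legs (tilting toward +x) meet the beam's −x bottom edge, the right legs (their mirror images, tilting toward −x) meet its +x bottom edge — so the leg tops tuck under the beam, the beam's underside is 696 mm above the floor, and the feet are 521 mm apart outside-to-outside with the beam centred between them. The two leg pairs are set in 111 mm from either end of the beam.


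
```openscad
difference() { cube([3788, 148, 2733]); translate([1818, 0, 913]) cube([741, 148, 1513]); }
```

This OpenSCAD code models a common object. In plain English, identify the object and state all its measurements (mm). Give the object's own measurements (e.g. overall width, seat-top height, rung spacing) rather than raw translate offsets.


A wall 3788 mm long (x), 148 mm thick (y), 2733 mm tall, with a rectangular window opening cut through it. The opening is 741 mm wide and 1513 mm tall; its sill is at z = 913 mm and its near (−x) edge is 1818 mm from the wall's −x end. The opening passes through the full wall thickness.


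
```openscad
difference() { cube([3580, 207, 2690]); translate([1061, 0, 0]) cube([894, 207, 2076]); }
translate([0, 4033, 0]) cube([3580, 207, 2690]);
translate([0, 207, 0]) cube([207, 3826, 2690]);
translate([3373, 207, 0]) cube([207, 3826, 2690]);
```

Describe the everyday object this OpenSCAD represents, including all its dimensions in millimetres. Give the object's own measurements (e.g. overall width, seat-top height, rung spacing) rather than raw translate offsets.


A single room: four walls, each 2690 mm tall and 207 mm thick, enclosing an outside footprint 3580×4240 mm (x × y), no floor or roof. The front and back walls (−y and +y sides) run the full x-width; the side walls fit between their inner faces. A door opening 894 mm wide and 2076 mm tall is cut through the front wall from the floor up, its −x edge 1061 mm from the wall's −x end.


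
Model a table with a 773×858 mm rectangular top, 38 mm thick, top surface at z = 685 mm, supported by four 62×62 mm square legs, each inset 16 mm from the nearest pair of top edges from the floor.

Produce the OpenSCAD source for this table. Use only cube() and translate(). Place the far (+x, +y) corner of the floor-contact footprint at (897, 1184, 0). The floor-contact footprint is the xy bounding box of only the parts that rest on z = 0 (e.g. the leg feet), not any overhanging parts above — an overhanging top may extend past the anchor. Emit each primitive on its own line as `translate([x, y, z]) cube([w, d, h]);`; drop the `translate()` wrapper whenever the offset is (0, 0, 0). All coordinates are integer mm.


translate([140, 342, 647]) cube([773, 858, 38]);
translate([156, 358, 0]) cube([62, 62, 647]);
translate([835, 358, 0]) cube([62, 62, 647]);
translate([156, 1122, 0]) cube([62, 62, 647]);
translate([835, 1122, 0]) cube([62, 62, 647]);


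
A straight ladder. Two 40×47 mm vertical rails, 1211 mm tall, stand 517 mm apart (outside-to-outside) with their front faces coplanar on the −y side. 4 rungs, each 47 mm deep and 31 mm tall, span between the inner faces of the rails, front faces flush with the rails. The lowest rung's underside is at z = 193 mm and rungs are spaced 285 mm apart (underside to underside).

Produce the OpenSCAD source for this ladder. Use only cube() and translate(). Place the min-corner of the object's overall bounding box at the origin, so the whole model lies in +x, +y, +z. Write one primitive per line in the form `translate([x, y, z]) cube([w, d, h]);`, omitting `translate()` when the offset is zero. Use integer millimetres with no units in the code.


cube([40, 47, 1211]);
translate([477, 0, 0]) cube([40, 47, 1211]);
translate([40, 0, 193]) cube([437, 47, 31]);
translate([40, 0, 478]) cube([437, 47, 31]);
translate([40, 0, 763]) cube([437, 47, 31]);
translate([40, 0, 1048]) cube([437, 47, 31]);


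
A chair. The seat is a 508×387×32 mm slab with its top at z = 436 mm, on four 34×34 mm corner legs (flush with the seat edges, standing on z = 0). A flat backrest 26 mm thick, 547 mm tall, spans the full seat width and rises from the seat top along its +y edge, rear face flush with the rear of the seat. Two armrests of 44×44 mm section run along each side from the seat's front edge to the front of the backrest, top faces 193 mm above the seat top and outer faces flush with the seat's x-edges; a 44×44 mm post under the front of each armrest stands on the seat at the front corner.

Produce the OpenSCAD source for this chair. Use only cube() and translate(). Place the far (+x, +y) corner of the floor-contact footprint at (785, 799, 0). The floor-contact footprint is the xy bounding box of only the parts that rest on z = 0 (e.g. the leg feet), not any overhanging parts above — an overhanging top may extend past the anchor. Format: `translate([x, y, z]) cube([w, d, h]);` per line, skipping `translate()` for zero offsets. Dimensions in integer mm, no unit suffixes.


translate([277, 412, 404]) cube([508, 387, 32]);
translate([277, 412, 0]) cube([34, 34, 404]);
translate([751, 412, 0]) cube([34, 34, 404]);
translate([277, 765, 0]) cube([34, 34, 404]);
translate([751, 765, 0]) cube([34, 34, 404]);
translate([277, 773, 436]) cube([508, 26, 547]);
translate([277, 412, 585]) cube([44, 361, 44]);
translate([741, 412, 585]) cube([44, 361, 44]);
translate([277, 412, 436]) cube([44, 44, 149]);
translate([741, 412, 436]) cube([44, 44, 149]);


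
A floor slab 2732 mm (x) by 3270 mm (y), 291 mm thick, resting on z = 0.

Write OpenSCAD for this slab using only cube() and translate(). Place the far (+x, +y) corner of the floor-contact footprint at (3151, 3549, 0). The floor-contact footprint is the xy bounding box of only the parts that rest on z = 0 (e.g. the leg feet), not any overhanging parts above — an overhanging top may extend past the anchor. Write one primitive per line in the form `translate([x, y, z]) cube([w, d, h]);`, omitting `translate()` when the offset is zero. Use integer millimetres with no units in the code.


translate([419, 279, 0]) cube([2732, 3270, 291]);


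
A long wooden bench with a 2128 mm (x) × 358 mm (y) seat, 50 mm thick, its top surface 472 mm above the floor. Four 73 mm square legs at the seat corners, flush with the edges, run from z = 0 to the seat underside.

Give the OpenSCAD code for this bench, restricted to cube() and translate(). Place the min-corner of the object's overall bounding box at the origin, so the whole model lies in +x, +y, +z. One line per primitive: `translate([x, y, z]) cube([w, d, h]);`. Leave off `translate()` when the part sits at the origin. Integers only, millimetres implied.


// leg_h = 472 − 50 = 422
translate([0, 0, 422]) cube([2128, 358, 50]);
cube([73, 73, 422]);
translate([0, 285, 0]) cube([73, 73, 422]);
translate([2055, 0, 0]) cube([73, 73, 422]);
translate([2055, 285, 0]) cube([73, 73, 422]);


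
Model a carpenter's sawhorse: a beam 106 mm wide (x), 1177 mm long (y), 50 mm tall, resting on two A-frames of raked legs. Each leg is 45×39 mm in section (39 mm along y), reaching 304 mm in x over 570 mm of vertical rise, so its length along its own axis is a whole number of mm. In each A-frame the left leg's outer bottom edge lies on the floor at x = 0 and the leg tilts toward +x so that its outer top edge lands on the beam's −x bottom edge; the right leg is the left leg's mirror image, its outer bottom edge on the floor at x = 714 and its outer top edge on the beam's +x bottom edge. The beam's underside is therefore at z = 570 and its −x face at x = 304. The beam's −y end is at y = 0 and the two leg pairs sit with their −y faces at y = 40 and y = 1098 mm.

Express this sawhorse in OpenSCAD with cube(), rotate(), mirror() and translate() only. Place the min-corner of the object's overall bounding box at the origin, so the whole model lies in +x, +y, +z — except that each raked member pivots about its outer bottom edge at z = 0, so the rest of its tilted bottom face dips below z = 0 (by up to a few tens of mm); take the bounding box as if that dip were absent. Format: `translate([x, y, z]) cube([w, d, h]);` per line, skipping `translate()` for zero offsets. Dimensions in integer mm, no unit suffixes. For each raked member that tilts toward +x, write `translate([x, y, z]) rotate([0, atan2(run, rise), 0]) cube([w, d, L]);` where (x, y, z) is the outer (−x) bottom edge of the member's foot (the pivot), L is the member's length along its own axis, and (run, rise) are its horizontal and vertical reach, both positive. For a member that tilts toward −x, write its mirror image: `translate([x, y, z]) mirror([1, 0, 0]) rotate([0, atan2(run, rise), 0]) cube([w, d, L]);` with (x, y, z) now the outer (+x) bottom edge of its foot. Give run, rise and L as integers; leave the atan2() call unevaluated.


translate([304, 0, 570]) cube([106, 1177, 50]);
translate([0, 40, 0]) rotate([0, atan2(304, 570), 0]) cube([45, 39, 646]);
translate([714, 40, 0]) mirror([1, 0, 0]) rotate([0, atan2(304, 570), 0]) cube([45, 39, 646]);
translate([0, 1098, 0]) rotate([0, atan2(304, 570), 0]) cube([45, 39, 646]);
translate([714, 1098, 0]) mirror([1, 0, 0]) rotate([0, atan2(304, 570), 0]) cube([45, 39, 646]);


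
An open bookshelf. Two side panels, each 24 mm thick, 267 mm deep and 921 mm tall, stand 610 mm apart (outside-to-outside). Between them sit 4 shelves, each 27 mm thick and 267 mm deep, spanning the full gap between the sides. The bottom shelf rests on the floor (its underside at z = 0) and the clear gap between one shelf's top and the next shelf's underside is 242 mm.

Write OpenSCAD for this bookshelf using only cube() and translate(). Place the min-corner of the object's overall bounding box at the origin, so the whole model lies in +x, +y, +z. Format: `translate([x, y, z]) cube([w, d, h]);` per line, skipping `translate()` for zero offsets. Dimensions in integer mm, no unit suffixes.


cube([24, 267, 921]);
translate([586, 0, 0]) cube([24, 267, 921]);
translate([24, 0, 0]) cube([562, 267, 27]);
translate([24, 0, 269]) cube([562, 267, 27]);
translate([24, 0, 538]) cube([562, 267, 27]);
translate([24, 0, 807]) cube([562, 267, 27]);


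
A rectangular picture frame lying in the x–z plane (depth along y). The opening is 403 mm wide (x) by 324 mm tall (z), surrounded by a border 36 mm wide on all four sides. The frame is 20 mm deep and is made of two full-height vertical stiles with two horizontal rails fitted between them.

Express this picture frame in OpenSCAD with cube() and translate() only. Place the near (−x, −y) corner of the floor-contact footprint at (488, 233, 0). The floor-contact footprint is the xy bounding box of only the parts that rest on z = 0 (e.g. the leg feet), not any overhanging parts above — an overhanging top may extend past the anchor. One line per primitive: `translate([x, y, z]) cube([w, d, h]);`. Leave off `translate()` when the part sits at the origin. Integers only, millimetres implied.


translate([488, 233, 0]) cube([36, 20, 396]);
translate([927, 233, 0]) cube([36, 20, 396]);
translate([524, 233, 0]) cube([403, 20, 36]);
translate([524, 233, 360]) cube([403, 20, 36]);


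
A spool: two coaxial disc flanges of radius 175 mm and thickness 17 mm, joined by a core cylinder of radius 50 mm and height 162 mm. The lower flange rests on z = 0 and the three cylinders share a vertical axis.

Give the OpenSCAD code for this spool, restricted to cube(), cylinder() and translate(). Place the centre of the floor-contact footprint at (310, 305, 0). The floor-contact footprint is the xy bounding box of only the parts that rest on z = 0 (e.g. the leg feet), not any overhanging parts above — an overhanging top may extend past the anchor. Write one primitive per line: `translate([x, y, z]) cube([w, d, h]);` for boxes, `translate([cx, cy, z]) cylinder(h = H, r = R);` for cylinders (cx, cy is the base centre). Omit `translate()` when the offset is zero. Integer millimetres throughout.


translate([310, 305, 0]) cylinder(h = 17, r = 175);
translate([310, 305, 17]) cylinder(h = 162, r = 50);
translate([310, 305, 179]) cylinder(h = 17, r = 175);


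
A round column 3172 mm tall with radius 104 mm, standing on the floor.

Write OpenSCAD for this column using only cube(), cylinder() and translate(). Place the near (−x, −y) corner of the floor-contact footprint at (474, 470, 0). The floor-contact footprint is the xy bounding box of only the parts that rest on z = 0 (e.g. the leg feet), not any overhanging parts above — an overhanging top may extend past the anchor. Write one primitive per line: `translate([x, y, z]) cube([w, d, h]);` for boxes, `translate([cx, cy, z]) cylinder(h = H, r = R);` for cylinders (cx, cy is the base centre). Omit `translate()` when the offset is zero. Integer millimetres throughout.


translate([578, 574, 0]) cylinder(h = 3172, r = 104);


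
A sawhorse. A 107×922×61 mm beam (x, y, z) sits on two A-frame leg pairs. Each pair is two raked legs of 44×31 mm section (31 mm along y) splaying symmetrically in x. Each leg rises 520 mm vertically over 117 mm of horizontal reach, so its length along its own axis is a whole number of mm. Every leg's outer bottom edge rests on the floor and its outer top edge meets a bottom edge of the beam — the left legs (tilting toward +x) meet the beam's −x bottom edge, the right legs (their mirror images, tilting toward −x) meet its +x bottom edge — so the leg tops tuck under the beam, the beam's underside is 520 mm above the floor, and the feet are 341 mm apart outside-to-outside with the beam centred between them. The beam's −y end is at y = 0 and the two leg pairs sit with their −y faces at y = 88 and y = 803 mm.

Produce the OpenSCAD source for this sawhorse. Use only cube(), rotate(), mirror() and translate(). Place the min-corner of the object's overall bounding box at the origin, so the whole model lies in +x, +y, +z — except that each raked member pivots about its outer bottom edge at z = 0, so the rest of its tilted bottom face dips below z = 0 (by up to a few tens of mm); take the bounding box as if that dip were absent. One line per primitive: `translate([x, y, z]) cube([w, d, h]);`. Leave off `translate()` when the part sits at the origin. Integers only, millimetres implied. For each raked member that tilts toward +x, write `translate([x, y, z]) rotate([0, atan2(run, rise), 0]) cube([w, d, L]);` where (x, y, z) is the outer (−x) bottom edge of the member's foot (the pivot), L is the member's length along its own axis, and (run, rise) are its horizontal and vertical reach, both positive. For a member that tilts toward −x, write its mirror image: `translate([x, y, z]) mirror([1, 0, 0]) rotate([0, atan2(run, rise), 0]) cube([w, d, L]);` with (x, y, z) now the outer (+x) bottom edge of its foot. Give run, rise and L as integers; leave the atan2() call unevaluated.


// leg length = √(117² + 520²) = 533
// right-leg outer foot x = 2·117 + 107 = 341
// beam min-corner = (117, 0, 520)
translate([117, 0, 520]) cube([107, 922, 61]);
translate([0, 88, 0]) rotate([0, atan2(117, 520), 0]) cube([44, 31, 533]);
translate([341, 88, 0]) mirror([1, 0, 0]) rotate([0, atan2(117, 520), 0]) cube([44, 31, 533]);
translate([0, 803, 0]) rotate([0, atan2(117, 520), 0]) cube([44, 31, 533]);
translate([341, 803, 0]) mirror([1, 0, 0]) rotate([0, atan2(117, 520), 0]) cube([44, 31, 533]);


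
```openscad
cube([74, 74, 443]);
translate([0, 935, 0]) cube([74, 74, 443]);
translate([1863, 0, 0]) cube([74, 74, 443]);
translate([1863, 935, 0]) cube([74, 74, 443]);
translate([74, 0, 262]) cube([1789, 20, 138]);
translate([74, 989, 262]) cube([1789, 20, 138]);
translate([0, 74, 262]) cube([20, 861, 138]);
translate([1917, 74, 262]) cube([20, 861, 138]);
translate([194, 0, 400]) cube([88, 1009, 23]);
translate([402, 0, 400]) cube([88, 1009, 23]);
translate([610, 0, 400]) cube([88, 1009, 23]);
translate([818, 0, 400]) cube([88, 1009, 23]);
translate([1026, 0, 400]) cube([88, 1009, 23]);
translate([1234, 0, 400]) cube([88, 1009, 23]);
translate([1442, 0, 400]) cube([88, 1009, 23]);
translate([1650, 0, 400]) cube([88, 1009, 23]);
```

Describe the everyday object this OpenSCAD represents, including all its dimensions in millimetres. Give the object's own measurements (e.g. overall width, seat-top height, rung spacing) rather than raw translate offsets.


A bed frame 1937 mm long (x) by 1009 mm wide (y). Four 74×74 mm corner posts, 443 mm tall, at the corners of the footprint. Four rails of 20 mm thickness and 138 mm height run between adjacent posts with their undersides at z = 262 mm, their outer faces flush with the outside of the frame (the two x-running rails run between the posts' inner faces; the two y-running rails run between the posts' inner faces). 8 slats, each 88 mm wide (x) and 23 mm thick, lie across the top of the two x-running rails, running the full 1009 mm width of the frame in y; along x they sit between the end posts with a 120 mm gap after the −x posts and between neighbouring slats, leaving 125 mm before the +x posts.


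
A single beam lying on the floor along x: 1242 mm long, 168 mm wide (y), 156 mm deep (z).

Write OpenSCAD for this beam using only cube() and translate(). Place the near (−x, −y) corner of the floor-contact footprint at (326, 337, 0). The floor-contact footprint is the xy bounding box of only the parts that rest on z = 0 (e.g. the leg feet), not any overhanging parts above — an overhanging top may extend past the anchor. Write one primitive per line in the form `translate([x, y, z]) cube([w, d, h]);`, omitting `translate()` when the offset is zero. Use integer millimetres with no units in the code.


translate([326, 337, 0]) cube([1242, 168, 156]);


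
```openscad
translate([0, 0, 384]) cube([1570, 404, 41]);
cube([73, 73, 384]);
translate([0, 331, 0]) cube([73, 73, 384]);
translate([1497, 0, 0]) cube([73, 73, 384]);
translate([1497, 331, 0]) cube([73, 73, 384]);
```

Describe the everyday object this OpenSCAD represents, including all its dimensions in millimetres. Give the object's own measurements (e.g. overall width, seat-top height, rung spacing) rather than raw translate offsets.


A long wooden bench with a 1570 mm (x) × 404 mm (y) seat, 41 mm thick, its top surface 425 mm above the floor. Four 73 mm square legs at the seat corners, flush with the edges, run from z = 0 to the seat underside.
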